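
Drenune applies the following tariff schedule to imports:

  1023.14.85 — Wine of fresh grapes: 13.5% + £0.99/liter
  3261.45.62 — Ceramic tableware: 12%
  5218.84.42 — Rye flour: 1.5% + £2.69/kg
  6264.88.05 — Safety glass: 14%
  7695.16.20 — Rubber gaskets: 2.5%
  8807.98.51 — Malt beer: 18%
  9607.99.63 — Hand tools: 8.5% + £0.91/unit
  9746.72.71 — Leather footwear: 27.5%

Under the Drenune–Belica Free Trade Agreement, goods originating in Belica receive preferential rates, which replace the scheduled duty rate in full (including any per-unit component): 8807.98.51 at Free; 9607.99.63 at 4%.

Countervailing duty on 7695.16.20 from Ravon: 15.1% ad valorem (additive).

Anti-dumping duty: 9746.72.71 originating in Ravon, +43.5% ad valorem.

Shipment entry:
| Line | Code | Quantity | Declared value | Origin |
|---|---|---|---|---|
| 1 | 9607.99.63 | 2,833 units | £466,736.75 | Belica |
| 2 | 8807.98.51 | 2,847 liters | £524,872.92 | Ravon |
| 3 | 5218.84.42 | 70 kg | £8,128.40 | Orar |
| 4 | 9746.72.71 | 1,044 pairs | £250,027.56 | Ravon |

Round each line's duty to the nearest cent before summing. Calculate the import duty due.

£290,976.40

Line 1 (9607.99.63, Belica, 2,833 units, £466,736.75):
Base rate for 9607.99.63 is 8.5% + £0.91/unit.
Origin Belica qualifies under the Drenune–Belica agreement and 9607.99.63 is covered: preferential rate 4% applies instead.
Duty = £466,736.75 × 4% = £18,669.47.
Line 2 (8807.98.51, Ravon, 2,847 liters, £524,872.92):
Base rate for 8807.98.51 is 18%.
8807.98.51 has an FTA preferential rate, but origin Ravon is not Belica; base rate stands.
Duty = £524,872.92 × 18% = £94,477.13.
Line 3 (5218.84.42, Orar, 70 kg, £8,128.40):
Base rate for 5218.84.42 is 1.5% + £2.69/kg.
Duty = £8,128.40 × 1.5% + 70 × £2.69 = £310.23.
Line 4 (9746.72.71, Ravon, 1,044 pairs, £250,027.56):
Base rate for 9746.72.71 is 27.5%.
Additional duty on 9746.72.71 from Ravon: +43.5%. Applied ad valorem rate: 27.5% + 43.5% = 71%.
Duty = £250,027.56 × 71% = £177,519.57.
Total = £18,669.47 + £94,477.13 + £310.23 + £177,519.57 = £290,976.40.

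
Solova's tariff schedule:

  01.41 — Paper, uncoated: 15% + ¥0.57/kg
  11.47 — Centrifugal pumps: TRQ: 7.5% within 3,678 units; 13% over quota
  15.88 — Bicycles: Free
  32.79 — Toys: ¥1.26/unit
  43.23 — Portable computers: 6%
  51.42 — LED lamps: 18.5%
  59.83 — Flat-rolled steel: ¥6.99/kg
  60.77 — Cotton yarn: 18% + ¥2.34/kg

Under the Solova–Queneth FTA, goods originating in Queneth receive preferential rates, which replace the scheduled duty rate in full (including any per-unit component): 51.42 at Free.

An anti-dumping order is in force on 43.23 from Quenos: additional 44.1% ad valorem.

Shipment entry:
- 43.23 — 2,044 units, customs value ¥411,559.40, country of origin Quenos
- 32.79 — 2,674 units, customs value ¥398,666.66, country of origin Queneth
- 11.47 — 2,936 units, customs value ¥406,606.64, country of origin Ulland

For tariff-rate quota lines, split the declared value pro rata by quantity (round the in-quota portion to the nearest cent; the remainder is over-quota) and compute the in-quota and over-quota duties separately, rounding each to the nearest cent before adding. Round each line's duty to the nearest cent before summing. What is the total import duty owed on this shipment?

¥240,056.00

Line 1 (43.23, Quenos, 2,044 units, ¥411,559.40):
Base rate for 43.23 is 6%.
Additional duty on 43.23 from Quenos: +44.1%. Applied ad valorem rate: 6% + 44.1% = 50.1%.
Duty = ¥411,559.40 × 50.1% = ¥206,191.26.
Line 2 (32.79, Queneth, 2,674 units, ¥398,666.66):
Base rate for 32.79 is ¥1.26/unit.
Origin Queneth is the FTA partner but 32.79 is not on the preference list; base rate stands.
Duty = 2,674 × ¥1.26 = ¥3,369.24.
Line 3 (11.47, Ulland, 2,936 units, ¥406,606.64):
Code 11.47 is under a tariff-rate quota (threshold 3,678 units). Quantity 2,936 units is within the quota, so the in-quota rate 7.5% applies to the full value.
Duty = ¥406,606.64 × 7.5% = ¥30,495.50.
Total = ¥206,191.26 + ¥3,369.24 + ¥30,495.50 = ¥240,056.00.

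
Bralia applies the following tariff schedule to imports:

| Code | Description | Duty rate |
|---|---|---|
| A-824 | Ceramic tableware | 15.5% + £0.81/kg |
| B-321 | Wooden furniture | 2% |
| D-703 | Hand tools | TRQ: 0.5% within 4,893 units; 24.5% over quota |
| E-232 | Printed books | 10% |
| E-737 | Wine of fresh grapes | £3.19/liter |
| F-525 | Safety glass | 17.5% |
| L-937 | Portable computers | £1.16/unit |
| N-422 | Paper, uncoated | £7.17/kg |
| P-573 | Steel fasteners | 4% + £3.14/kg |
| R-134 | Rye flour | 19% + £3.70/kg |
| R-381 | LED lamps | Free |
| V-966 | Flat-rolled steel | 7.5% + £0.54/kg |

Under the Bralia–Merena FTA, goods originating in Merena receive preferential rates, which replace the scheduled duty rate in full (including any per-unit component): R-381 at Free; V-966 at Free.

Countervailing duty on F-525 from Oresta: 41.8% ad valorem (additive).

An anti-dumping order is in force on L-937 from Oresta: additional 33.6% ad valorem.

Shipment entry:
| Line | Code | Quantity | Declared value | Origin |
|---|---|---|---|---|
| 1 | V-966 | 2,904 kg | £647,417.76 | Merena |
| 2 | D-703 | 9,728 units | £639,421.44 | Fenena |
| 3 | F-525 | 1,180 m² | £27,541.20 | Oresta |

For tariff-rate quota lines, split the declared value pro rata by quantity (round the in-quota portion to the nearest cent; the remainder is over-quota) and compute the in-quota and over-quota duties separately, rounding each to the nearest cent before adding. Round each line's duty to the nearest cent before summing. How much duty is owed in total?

£95,802.12

Line 1 (V-966, Merena, 2,904 kg, £647,417.76):
Base rate for V-966 is 7.5% + £0.54/kg.
Origin Merena qualifies under the Bralia–Merena agreement and V-966 is covered: preferential rate Free applies instead.
Duty = £647,417.76 × 0% = £0.00.
Line 2 (D-703, Fenena, 9,728 units, £639,421.44):
Code D-703 is under a tariff-rate quota (threshold 4,893 units). In-quota: 4,893 units at 0.5%; over-quota: 4,835 units at 24.5%.
Pro-rata value split: in-quota = £639,421.44 × 4,893/9,728 = £321,616.89; over-quota = £639,421.44 − £321,616.89 = £317,804.55.
In-quota duty = £321,616.89 × 0.5% = £1,608.08. Over-quota duty = £317,804.55 × 24.5% = £77,862.11.
Line duty = £1,608.08 + £77,862.11 = £79,470.19.
Line 3 (F-525, Oresta, 1,180 m², £27,541.20):
Base rate for F-525 is 17.5%.
Additional duty on F-525 from Oresta: +41.8%. Applied ad valorem rate: 17.5% + 41.8% = 59.3%.
Duty = £27,541.20 × 59.3% = £16,331.93.
Total = £0.00 + £79,470.19 + £16,331.93 = £95,802.12.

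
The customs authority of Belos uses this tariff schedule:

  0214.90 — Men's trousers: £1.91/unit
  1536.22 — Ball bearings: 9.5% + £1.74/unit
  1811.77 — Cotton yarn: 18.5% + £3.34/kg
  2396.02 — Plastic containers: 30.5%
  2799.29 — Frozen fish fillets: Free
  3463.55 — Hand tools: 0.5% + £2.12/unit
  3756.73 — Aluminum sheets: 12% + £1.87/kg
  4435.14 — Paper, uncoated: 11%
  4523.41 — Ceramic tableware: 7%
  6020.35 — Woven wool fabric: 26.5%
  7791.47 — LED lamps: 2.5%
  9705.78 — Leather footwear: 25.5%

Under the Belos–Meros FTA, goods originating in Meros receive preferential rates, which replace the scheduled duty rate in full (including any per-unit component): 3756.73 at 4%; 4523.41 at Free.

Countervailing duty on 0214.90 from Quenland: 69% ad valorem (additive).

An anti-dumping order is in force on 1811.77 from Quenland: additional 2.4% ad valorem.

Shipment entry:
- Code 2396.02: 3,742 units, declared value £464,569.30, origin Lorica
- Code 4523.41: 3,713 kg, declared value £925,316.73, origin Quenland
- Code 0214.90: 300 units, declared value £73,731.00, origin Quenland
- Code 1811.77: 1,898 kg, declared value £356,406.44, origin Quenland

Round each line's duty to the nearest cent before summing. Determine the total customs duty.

Line 1 (2396.02, Lorica, 3,742 units, £464,569.30):
Base rate for 2396.02 is 30.5%.
Duty = £464,569.30 × 30.5% = £141,693.64.
Line 2 (4523.41, Quenland, 3,713 kg, £925,316.73):
Base rate for 4523.41 is 7%.
4523.41 has an FTA preferential rate, but origin Quenland is not Meros; base rate stands.
Duty = £925,316.73 × 7% = £64,772.17.
Line 3 (0214.90, Quenland, 300 units, £73,731.00):
Base rate for 0214.90 is £1.91/unit.
Additional duty on 0214.90 from Quenland: +69% ad valorem. Applied ad valorem rate = 69%.
Duty = £73,731.00 × 69% + 300 × £1.91 = £51,447.39.
Line 4 (1811.77, Quenland, 1,898 kg, £356,406.44):
Base rate for 1811.77 is 18.5% + £3.34/kg.
Additional duty on 1811.77 from Quenland: +2.4%. Applied ad valorem rate: 18.5% + 2.4% = 20.9%.
Duty = £356,406.44 × 20.9% + 1,898 × £3.34 = £80,828.27.
Total = £141,693.64 + £64,772.17 + £51,447.39 + £80,828.27 = £338,741.47.

£338,741.47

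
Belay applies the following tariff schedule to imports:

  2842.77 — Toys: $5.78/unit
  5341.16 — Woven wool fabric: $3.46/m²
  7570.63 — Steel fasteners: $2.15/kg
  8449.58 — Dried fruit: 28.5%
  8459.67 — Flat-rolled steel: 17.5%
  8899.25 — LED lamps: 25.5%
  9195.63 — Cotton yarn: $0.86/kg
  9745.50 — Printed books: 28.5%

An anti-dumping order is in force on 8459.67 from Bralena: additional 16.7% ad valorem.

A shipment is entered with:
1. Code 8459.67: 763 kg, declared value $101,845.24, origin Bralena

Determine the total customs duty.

$34,831.07

Line 1 (8459.67, Bralena, 763 kg, $101,845.24):
Base rate for 8459.67 is 17.5%.
Additional duty on 8459.67 from Bralena: +16.7%. Applied ad valorem rate: 17.5% + 16.7% = 34.2%.
Duty = $101,845.24 × 34.2% = $34,831.07.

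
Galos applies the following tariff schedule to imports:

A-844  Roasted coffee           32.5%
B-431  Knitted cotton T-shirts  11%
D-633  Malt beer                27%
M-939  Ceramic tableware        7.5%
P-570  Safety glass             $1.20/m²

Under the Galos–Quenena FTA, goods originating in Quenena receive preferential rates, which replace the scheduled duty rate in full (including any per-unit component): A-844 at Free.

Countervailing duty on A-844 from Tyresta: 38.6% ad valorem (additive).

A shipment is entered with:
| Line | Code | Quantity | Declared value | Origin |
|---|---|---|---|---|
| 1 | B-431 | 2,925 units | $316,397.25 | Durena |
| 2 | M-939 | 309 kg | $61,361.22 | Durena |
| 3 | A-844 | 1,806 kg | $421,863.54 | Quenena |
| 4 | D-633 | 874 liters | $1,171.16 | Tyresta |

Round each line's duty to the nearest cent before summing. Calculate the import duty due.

$39,722.00

Line 1 (B-431, Durena, 2,925 units, $316,397.25):
Base rate for B-431 is 11%.
Duty = $316,397.25 × 11% = $34,803.70.
Line 2 (M-939, Durena, 309 kg, $61,361.22):
Base rate for M-939 is 7.5%.
Duty = $61,361.22 × 7.5% = $4,602.09.
Line 3 (A-844, Quenena, 1,806 kg, $421,863.54):
Base rate for A-844 is 32.5%.
Origin Quenena qualifies under the Galos–Quenena agreement and A-844 is covered: preferential rate Free applies instead.
The additional-duty order on A-844 targets Tyresta, not Quenena; it does not apply.
Duty = $421,863.54 × 0% = $0.00.
Line 4 (D-633, Tyresta, 874 liters, $1,171.16):
Base rate for D-633 is 27%.
Duty = $1,171.16 × 27% = $316.21.
Total = $34,803.70 + $4,602.09 + $0.00 + $316.21 = $39,722.00.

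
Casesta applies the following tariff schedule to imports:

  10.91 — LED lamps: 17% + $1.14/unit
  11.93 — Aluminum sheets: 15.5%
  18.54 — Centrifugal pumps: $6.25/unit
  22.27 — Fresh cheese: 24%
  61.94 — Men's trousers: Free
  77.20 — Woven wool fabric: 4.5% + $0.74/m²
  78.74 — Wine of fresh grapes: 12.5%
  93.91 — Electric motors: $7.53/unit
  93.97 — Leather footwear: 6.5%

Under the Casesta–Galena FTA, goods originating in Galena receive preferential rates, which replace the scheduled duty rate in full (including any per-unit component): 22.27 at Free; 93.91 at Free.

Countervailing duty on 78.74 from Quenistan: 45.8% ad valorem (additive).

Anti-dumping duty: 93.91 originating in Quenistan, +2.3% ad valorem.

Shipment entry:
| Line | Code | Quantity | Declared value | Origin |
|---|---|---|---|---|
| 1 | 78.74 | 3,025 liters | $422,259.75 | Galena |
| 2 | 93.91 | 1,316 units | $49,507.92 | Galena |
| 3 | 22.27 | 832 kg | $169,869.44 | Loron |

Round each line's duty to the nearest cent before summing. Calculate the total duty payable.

Line 1 (78.74, Galena, 3,025 liters, $422,259.75):
Base rate for 78.74 is 12.5%.
Origin Galena is the FTA partner but 78.74 is not on the preference list; base rate stands.
The additional-duty order on 78.74 targets Quenistan, not Galena; it does not apply.
Duty = $422,259.75 × 12.5% = $52,782.47.
Line 2 (93.91, Galena, 1,316 units, $49,507.92):
Base rate for 93.91 is $7.53/unit.
Origin Galena qualifies under the Casesta–Galena agreement and 93.91 is covered: preferential rate Free applies instead.
The additional-duty order on 93.91 targets Quenistan, not Galena; it does not apply.
Duty = $49,507.92 × 0% = $0.00.
Line 3 (22.27, Loron, 832 kg, $169,869.44):
Base rate for 22.27 is 24%.
22.27 has an FTA preferential rate, but origin Loron is not Galena; base rate stands.
Duty = $169,869.44 × 24% = $40,768.67.
Total = $52,782.47 + $0.00 + $40,768.67 = $93,551.14.

$93,551.14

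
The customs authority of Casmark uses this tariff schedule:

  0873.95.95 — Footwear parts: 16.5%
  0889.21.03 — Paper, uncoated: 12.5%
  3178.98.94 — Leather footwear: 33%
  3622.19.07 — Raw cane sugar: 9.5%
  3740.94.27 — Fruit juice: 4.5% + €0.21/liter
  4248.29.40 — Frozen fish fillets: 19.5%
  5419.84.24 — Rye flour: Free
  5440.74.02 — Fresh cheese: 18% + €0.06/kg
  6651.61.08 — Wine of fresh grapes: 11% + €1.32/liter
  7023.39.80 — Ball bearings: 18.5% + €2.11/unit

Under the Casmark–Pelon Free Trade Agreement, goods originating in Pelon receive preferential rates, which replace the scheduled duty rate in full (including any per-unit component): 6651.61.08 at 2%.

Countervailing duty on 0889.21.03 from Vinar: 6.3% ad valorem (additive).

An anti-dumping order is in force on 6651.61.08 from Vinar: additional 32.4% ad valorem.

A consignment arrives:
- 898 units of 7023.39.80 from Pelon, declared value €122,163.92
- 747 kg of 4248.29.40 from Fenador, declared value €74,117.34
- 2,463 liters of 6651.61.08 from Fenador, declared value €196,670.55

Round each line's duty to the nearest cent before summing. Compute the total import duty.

Line 1 (7023.39.80, Pelon, 898 units, €122,163.92):
Base rate for 7023.39.80 is 18.5% + €2.11/unit.
Origin Pelon is the FTA partner but 7023.39.80 is not on the preference list; base rate stands.
Duty = €122,163.92 × 18.5% + 898 × €2.11 = €24,495.11.
Line 2 (4248.29.40, Fenador, 747 kg, €74,117.34):
Base rate for 4248.29.40 is 19.5%.
Duty = €74,117.34 × 19.5% = €14,452.88.
Line 3 (6651.61.08, Fenador, 2,463 liters, €196,670.55):
Base rate for 6651.61.08 is 11% + €1.32/liter.
6651.61.08 has an FTA preferential rate, but origin Fenador is not Pelon; base rate stands.
The additional-duty order on 6651.61.08 targets Vinar, not Fenador; it does not apply.
Duty = €196,670.55 × 11% + 2,463 × €1.32 = €24,884.92.
Total = €24,495.11 + €14,452.88 + €24,884.92 = €63,832.91.

€63,832.91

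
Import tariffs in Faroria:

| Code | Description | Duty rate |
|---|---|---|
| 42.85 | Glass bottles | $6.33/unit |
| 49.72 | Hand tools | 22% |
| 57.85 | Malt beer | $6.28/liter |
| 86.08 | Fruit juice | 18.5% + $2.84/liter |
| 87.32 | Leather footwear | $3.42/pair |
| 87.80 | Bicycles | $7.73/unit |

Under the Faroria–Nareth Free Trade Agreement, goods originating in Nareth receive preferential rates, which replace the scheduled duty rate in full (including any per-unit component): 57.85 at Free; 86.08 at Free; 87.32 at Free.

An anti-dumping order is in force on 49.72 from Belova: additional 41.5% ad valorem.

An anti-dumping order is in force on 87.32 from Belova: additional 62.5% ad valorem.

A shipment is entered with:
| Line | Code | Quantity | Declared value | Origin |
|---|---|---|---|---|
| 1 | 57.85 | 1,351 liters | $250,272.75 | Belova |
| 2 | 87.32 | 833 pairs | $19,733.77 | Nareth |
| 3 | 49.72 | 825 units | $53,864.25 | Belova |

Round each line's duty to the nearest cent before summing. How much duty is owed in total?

Line 1 (57.85, Belova, 1,351 liters, $250,272.75):
Base rate for 57.85 is $6.28/liter.
57.85 has an FTA preferential rate, but origin Belova is not Nareth; base rate stands.
Duty = 1,351 × $6.28 = $8,484.28.
Line 2 (87.32, Nareth, 833 pairs, $19,733.77):
Base rate for 87.32 is $3.42/pair.
Origin Nareth qualifies under the Faroria–Nareth agreement and 87.32 is covered: preferential rate Free applies instead.
The additional-duty order on 87.32 targets Belova, not Nareth; it does not apply.
Duty = $19,733.77 × 0% = $0.00.
Line 3 (49.72, Belova, 825 units, $53,864.25):
Base rate for 49.72 is 22%.
Additional duty on 49.72 from Belova: +41.5%. Applied ad valorem rate: 22% + 41.5% = 63.5%.
Duty = $53,864.25 × 63.5% = $34,203.80.
Total = $8,484.28 + $0.00 + $34,203.80 = $42,688.08.

$42,688.08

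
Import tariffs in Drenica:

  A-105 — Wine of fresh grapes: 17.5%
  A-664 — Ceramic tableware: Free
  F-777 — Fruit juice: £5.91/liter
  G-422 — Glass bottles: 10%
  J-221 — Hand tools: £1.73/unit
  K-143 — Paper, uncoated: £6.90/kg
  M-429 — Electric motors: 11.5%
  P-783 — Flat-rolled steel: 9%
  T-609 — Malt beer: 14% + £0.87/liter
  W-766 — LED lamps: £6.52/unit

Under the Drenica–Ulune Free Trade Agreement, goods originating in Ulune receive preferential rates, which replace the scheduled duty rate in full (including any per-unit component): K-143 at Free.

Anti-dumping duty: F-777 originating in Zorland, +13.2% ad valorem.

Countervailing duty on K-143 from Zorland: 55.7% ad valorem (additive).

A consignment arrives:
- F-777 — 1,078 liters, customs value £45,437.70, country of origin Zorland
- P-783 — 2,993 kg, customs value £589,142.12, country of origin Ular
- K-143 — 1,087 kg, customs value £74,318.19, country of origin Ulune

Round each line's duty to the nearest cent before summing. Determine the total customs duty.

Line 1 (F-777, Zorland, 1,078 liters, £45,437.70):
Base rate for F-777 is £5.91/liter.
Additional duty on F-777 from Zorland: +13.2% ad valorem. Applied ad valorem rate = 13.2%.
Duty = £45,437.70 × 13.2% + 1,078 × £5.91 = £12,368.76.
Line 2 (P-783, Ular, 2,993 kg, £589,142.12):
Base rate for P-783 is 9%.
Duty = £589,142.12 × 9% = £53,022.79.
Line 3 (K-143, Ulune, 1,087 kg, £74,318.19):
Base rate for K-143 is £6.90/kg.
Origin Ulune qualifies under the Drenica–Ulune agreement and K-143 is covered: preferential rate Free applies instead.
The additional-duty order on K-143 targets Zorland, not Ulune; it does not apply.
Duty = £74,318.19 × 0% = £0.00.
Total = £12,368.76 + £53,022.79 + £0.00 = £65,391.55.

£65,391.55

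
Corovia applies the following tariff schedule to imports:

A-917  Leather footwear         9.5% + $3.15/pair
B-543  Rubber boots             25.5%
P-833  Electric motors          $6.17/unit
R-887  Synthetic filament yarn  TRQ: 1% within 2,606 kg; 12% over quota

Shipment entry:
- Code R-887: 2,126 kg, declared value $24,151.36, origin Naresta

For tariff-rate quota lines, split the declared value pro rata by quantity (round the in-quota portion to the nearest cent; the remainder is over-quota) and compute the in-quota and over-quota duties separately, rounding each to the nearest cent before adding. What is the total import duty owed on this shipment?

$241.51

Line 1 (R-887, Naresta, 2,126 kg, $24,151.36):
Code R-887 is under a tariff-rate quota (threshold 2,606 kg). Quantity 2,126 kg is within the quota, so the in-quota rate 1% applies to the full value.
Duty = $24,151.36 × 1% = $241.51.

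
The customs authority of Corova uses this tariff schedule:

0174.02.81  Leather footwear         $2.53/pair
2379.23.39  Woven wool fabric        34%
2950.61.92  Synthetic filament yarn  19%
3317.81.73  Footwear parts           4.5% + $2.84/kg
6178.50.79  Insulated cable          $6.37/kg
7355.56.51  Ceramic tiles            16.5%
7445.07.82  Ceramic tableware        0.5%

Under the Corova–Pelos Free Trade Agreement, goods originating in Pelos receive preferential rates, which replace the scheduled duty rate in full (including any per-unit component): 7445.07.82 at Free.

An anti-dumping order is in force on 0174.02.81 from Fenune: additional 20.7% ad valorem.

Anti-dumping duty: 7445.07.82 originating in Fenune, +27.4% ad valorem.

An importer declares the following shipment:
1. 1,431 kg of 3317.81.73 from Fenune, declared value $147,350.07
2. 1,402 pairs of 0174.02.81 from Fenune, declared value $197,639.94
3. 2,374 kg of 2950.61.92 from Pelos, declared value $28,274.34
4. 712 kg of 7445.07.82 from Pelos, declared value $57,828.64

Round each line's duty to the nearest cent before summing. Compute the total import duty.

$60,525.44

Line 1 (3317.81.73, Fenune, 1,431 kg, $147,350.07):
Base rate for 3317.81.73 is 4.5% + $2.84/kg.
Duty = $147,350.07 × 4.5% + 1,431 × $2.84 = $10,694.79.
Line 2 (0174.02.81, Fenune, 1,402 pairs, $197,639.94):
Base rate for 0174.02.81 is $2.53/pair.
Additional duty on 0174.02.81 from Fenune: +20.7% ad valorem. Applied ad valorem rate = 20.7%.
Duty = $197,639.94 × 20.7% + 1,402 × $2.53 = $44,458.53.
Line 3 (2950.61.92, Pelos, 2,374 kg, $28,274.34):
Base rate for 2950.61.92 is 19%.
Origin Pelos is the FTA partner but 2950.61.92 is not on the preference list; base rate stands.
Duty = $28,274.34 × 19% = $5,372.12.
Line 4 (7445.07.82, Pelos, 712 kg, $57,828.64):
Base rate for 7445.07.82 is 0.5%.
Origin Pelos qualifies under the Corova–Pelos agreement and 7445.07.82 is covered: preferential rate Free applies instead.
The additional-duty order on 7445.07.82 targets Fenune, not Pelos; it does not apply.
Duty = $57,828.64 × 0% = $0.00.
Total = $10,694.79 + $44,458.53 + $5,372.12 + $0.00 = $60,525.44.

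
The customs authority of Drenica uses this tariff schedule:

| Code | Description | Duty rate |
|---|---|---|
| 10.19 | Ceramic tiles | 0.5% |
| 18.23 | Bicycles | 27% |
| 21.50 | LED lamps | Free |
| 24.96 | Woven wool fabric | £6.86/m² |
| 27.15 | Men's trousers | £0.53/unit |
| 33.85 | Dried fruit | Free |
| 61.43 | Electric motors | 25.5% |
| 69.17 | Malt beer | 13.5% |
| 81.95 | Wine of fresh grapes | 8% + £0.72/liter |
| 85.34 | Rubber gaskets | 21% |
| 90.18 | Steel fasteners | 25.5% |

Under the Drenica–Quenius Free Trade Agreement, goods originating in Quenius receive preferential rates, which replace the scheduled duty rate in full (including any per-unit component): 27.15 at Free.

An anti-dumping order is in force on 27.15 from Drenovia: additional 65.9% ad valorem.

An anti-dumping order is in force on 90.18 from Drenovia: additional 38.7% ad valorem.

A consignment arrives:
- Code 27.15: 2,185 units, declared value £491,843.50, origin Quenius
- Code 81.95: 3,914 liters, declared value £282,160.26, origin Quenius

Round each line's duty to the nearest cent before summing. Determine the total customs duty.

£25,390.90

Line 1 (27.15, Quenius, 2,185 units, £491,843.50):
Base rate for 27.15 is £0.53/unit.
Origin Quenius qualifies under the Drenica–Quenius agreement and 27.15 is covered: preferential rate Free applies instead.
The additional-duty order on 27.15 targets Drenovia, not Quenius; it does not apply.
Duty = £491,843.50 × 0% = £0.00.
Line 2 (81.95, Quenius, 3,914 liters, £282,160.26):
Base rate for 81.95 is 8% + £0.72/liter.
Origin Quenius is the FTA partner but 81.95 is not on the preference list; base rate stands.
Duty = £282,160.26 × 8% + 3,914 × £0.72 = £25,390.90.
Total = £0.00 + £25,390.90 = £25,390.90.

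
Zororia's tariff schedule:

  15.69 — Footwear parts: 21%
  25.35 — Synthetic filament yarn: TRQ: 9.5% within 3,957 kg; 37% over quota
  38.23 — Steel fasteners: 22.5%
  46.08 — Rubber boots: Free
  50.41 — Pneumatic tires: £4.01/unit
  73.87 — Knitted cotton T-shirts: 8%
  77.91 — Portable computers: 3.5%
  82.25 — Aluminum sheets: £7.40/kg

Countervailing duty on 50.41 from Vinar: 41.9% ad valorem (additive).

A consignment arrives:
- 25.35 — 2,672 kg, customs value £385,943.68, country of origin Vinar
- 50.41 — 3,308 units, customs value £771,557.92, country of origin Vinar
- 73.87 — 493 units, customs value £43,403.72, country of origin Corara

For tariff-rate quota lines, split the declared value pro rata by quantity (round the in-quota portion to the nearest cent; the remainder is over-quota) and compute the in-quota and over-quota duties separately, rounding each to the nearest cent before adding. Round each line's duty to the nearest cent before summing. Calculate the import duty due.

£376,684.80

Line 1 (25.35, Vinar, 2,672 kg, £385,943.68):
Code 25.35 is under a tariff-rate quota (threshold 3,957 kg). Quantity 2,672 kg is within the quota, so the in-quota rate 9.5% applies to the full value.
Duty = £385,943.68 × 9.5% = £36,664.65.
Line 2 (50.41, Vinar, 3,308 units, £771,557.92):
Base rate for 50.41 is £4.01/unit.
Additional duty on 50.41 from Vinar: +41.9% ad valorem. Applied ad valorem rate = 41.9%.
Duty = £771,557.92 × 41.9% + 3,308 × £4.01 = £336,547.85.
Line 3 (73.87, Corara, 493 units, £43,403.72):
Base rate for 73.87 is 8%.
Duty = £43,403.72 × 8% = £3,472.30.
Total = £36,664.65 + £336,547.85 + £3,472.30 = £376,684.80.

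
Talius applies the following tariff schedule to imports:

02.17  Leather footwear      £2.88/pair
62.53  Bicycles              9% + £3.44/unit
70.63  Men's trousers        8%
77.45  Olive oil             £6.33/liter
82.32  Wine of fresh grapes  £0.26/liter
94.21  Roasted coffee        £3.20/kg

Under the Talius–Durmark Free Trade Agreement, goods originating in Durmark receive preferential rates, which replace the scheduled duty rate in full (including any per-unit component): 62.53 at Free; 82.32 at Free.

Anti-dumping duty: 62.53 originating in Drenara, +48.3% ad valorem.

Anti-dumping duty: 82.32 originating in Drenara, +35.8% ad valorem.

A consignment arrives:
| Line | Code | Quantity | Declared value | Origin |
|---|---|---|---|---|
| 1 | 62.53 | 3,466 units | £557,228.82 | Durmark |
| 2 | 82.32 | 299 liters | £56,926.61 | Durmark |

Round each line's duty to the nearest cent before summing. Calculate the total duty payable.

£0.00

Line 1 (62.53, Durmark, 3,466 units, £557,228.82):
Base rate for 62.53 is 9% + £3.44/unit.
Origin Durmark qualifies under the Talius–Durmark agreement and 62.53 is covered: preferential rate Free applies instead.
The additional-duty order on 62.53 targets Drenara, not Durmark; it does not apply.
Duty = £557,228.82 × 0% = £0.00.
Line 2 (82.32, Durmark, 299 liters, £56,926.61):
Base rate for 82.32 is £0.26/liter.
Origin Durmark qualifies under the Talius–Durmark agreement and 82.32 is covered: preferential rate Free applies instead.
The additional-duty order on 82.32 targets Drenara, not Durmark; it does not apply.
Duty = £56,926.61 × 0% = £0.00.
Total = £0.00 + £0.00 = £0.00.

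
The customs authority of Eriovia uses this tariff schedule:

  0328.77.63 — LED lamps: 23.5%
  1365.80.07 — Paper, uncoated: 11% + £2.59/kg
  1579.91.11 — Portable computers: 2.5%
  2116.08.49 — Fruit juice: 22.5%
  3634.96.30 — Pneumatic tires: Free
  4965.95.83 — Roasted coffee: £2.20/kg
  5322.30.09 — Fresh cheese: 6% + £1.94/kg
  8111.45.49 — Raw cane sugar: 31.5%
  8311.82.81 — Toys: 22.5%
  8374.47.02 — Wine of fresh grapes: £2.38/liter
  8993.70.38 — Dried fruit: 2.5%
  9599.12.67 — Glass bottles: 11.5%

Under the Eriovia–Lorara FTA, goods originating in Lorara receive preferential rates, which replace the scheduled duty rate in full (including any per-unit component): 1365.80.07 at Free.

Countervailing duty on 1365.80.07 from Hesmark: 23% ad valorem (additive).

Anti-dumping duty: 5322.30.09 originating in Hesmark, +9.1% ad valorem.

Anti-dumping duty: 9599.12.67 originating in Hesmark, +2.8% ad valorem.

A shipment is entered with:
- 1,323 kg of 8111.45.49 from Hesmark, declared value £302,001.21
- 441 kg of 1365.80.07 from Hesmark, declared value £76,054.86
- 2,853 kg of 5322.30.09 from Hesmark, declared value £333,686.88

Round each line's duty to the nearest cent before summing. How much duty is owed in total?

Line 1 (8111.45.49, Hesmark, 1,323 kg, £302,001.21):
Base rate for 8111.45.49 is 31.5%.
Duty = £302,001.21 × 31.5% = £95,130.38.
Line 2 (1365.80.07, Hesmark, 441 kg, £76,054.86):
Base rate for 1365.80.07 is 11% + £2.59/kg.
1365.80.07 has an FTA preferential rate, but origin Hesmark is not Lorara; base rate stands.
Additional duty on 1365.80.07 from Hesmark: +23%. Applied ad valorem rate: 11% + 23% = 34%.
Duty = £76,054.86 × 34% + 441 × £2.59 = £27,000.84.
Line 3 (5322.30.09, Hesmark, 2,853 kg, £333,686.88):
Base rate for 5322.30.09 is 6% + £1.94/kg.
Additional duty on 5322.30.09 from Hesmark: +9.1%. Applied ad valorem rate: 6% + 9.1% = 15.1%.
Duty = £333,686.88 × 15.1% + 2,853 × £1.94 = £55,921.54.
Total = £95,130.38 + £27,000.84 + £55,921.54 = £178,052.76.

£178,052.76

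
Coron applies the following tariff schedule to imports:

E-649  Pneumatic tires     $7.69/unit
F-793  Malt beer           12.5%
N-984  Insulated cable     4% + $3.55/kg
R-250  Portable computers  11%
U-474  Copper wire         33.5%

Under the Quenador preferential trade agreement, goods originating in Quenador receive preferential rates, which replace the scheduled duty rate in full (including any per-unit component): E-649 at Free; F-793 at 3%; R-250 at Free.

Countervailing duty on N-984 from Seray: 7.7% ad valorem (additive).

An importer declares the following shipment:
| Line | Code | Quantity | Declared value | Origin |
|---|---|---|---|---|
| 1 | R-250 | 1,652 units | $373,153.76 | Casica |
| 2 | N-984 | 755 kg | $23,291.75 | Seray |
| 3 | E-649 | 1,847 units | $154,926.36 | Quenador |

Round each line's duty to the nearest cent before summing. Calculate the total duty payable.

$46,452.29

Line 1 (R-250, Casica, 1,652 units, $373,153.76):
Base rate for R-250 is 11%.
R-250 has an FTA preferential rate, but origin Casica is not Quenador; base rate stands.
Duty = $373,153.76 × 11% = $41,046.91.
Line 2 (N-984, Seray, 755 kg, $23,291.75):
Base rate for N-984 is 4% + $3.55/kg.
Additional duty on N-984 from Seray: +7.7%. Applied ad valorem rate: 4% + 7.7% = 11.7%.
Duty = $23,291.75 × 11.7% + 755 × $3.55 = $5,405.38.
Line 3 (E-649, Quenador, 1,847 units, $154,926.36):
Base rate for E-649 is $7.69/unit.
Origin Quenador qualifies under the Coron–Quenador agreement and E-649 is covered: preferential rate Free applies instead.
Duty = $154,926.36 × 0% = $0.00.
Total = $41,046.91 + $5,405.38 + $0.00 = $46,452.29.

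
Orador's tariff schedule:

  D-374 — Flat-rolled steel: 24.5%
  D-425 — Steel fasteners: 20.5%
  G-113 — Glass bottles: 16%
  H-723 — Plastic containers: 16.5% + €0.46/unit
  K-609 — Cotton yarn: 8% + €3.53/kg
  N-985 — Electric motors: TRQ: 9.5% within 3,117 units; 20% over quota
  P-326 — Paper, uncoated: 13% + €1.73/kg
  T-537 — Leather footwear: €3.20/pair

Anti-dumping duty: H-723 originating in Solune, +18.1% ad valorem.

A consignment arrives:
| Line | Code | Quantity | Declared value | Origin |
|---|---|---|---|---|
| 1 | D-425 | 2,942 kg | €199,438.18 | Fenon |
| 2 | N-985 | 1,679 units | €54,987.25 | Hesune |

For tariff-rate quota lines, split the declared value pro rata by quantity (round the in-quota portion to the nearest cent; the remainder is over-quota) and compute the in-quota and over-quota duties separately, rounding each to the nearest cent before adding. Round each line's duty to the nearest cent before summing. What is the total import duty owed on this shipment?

Line 1 (D-425, Fenon, 2,942 kg, €199,438.18):
Base rate for D-425 is 20.5%.
Duty = €199,438.18 × 20.5% = €40,884.83.
Line 2 (N-985, Hesune, 1,679 units, €54,987.25):
Code N-985 is under a tariff-rate quota (threshold 3,117 units). Quantity 1,679 units is within the quota, so the in-quota rate 9.5% applies to the full value.
Duty = €54,987.25 × 9.5% = €5,223.79.
Total = €40,884.83 + €5,223.79 = €46,108.62.

€46,108.62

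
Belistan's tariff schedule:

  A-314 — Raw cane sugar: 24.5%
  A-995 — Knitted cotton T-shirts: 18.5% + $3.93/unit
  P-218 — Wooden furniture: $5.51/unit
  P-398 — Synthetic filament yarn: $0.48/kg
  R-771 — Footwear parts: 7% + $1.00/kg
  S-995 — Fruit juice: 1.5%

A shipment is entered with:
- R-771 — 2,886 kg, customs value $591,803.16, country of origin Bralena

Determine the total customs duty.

$44,312.22

Line 1 (R-771, Bralena, 2,886 kg, $591,803.16):
Base rate for R-771 is 7% + $1.00/kg.
Duty = $591,803.16 × 7% + 2,886 × $1.00 = $44,312.22.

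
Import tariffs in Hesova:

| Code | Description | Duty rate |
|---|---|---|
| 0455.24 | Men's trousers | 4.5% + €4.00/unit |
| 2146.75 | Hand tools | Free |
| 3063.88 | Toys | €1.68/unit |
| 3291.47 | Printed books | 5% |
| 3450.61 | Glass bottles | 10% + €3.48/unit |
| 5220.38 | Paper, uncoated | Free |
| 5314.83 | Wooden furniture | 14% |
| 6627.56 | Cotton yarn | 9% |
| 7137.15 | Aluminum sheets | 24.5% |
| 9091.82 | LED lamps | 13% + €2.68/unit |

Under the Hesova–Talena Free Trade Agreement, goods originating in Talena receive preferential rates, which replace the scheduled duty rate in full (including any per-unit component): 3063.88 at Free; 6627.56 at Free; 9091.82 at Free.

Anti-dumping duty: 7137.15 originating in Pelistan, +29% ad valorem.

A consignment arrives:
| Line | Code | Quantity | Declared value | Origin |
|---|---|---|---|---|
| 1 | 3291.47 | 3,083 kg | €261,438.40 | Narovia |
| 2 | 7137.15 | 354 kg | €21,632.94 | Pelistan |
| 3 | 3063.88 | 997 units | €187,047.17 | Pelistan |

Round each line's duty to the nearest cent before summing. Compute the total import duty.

Line 1 (3291.47, Narovia, 3,083 kg, €261,438.40):
Base rate for 3291.47 is 5%.
Duty = €261,438.40 × 5% = €13,071.92.
Line 2 (7137.15, Pelistan, 354 kg, €21,632.94):
Base rate for 7137.15 is 24.5%.
Additional duty on 7137.15 from Pelistan: +29%. Applied ad valorem rate: 24.5% + 29% = 53.5%.
Duty = €21,632.94 × 53.5% = €11,573.62.
Line 3 (3063.88, Pelistan, 997 units, €187,047.17):
Base rate for 3063.88 is €1.68/unit.
3063.88 has an FTA preferential rate, but origin Pelistan is not Talena; base rate stands.
Duty = 997 × €1.68 = €1,674.96.
Total = €13,071.92 + €11,573.62 + €1,674.96 = €26,320.50.

€26,320.50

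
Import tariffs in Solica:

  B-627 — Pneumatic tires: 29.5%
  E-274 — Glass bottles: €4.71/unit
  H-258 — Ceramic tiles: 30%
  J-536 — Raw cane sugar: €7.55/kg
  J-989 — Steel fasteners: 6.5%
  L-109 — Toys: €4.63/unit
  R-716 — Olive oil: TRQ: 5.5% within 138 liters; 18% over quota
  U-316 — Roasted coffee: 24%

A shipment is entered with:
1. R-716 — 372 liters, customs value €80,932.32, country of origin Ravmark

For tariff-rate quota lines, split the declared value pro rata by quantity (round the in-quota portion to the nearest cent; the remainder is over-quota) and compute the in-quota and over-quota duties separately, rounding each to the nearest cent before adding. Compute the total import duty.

Line 1 (R-716, Ravmark, 372 liters, €80,932.32):
Code R-716 is under a tariff-rate quota (threshold 138 liters). In-quota: 138 liters at 5.5%; over-quota: 234 liters at 18%.
Pro-rata value split: in-quota = €80,932.32 × 138/372 = €30,023.28; over-quota = €80,932.32 − €30,023.28 = €50,909.04.
In-quota duty = €30,023.28 × 5.5% = €1,651.28. Over-quota duty = €50,909.04 × 18% = €9,163.63.
Line duty = €1,651.28 + €9,163.63 = €10,814.91.

€10,814.91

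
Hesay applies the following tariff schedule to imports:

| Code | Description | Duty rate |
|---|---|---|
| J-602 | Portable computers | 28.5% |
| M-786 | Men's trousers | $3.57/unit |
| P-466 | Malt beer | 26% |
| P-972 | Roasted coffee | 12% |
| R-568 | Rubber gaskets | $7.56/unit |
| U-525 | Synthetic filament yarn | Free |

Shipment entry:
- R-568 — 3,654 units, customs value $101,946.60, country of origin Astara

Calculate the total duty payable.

$27,624.24

Line 1 (R-568, Astara, 3,654 units, $101,946.60):
Base rate for R-568 is $7.56/unit.
Duty = 3,654 × $7.56 = $27,624.24.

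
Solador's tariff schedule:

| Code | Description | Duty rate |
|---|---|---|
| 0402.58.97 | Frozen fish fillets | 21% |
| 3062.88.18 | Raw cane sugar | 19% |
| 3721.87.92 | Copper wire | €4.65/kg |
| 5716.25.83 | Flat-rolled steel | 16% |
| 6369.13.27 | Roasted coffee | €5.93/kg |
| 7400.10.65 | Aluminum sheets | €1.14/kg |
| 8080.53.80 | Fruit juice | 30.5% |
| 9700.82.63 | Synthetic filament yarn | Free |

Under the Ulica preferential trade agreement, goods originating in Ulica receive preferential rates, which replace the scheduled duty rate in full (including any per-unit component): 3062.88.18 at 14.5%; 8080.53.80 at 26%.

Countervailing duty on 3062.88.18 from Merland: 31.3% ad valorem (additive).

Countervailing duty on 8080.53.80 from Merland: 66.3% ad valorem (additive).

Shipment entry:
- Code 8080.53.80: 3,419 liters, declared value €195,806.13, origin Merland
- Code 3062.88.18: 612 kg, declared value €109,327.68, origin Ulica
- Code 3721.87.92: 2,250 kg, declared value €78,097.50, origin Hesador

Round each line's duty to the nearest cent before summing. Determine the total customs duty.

Line 1 (8080.53.80, Merland, 3,419 liters, €195,806.13):
Base rate for 8080.53.80 is 30.5%.
8080.53.80 has an FTA preferential rate, but origin Merland is not Ulica; base rate stands.
Additional duty on 8080.53.80 from Merland: +66.3%. Applied ad valorem rate: 30.5% + 66.3% = 96.8%.
Duty = €195,806.13 × 96.8% = €189,540.33.
Line 2 (3062.88.18, Ulica, 612 kg, €109,327.68):
Base rate for 3062.88.18 is 19%.
Origin Ulica qualifies under the Solador–Ulica agreement and 3062.88.18 is covered: preferential rate 14.5% applies instead.
The additional-duty order on 3062.88.18 targets Merland, not Ulica; it does not apply.
Duty = €109,327.68 × 14.5% = €15,852.51.
Line 3 (3721.87.92, Hesador, 2,250 kg, €78,097.50):
Base rate for 3721.87.92 is €4.65/kg.
Duty = 2,250 × €4.65 = €10,462.50.
Total = €189,540.33 + €15,852.51 + €10,462.50 = €215,855.34.

€215,855.34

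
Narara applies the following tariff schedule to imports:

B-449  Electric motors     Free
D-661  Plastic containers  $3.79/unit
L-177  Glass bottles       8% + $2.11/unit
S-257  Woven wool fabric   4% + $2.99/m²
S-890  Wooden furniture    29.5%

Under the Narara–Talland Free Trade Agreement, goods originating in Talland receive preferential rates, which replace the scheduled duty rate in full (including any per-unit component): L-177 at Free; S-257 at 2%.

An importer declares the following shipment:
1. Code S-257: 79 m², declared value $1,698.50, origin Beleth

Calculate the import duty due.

Line 1 (S-257, Beleth, 79 m², $1,698.50):
Base rate for S-257 is 4% + $2.99/m².
S-257 has an FTA preferential rate, but origin Beleth is not Talland; base rate stands.
Duty = $1,698.50 × 4% + 79 × $2.99 = $304.15.

$304.15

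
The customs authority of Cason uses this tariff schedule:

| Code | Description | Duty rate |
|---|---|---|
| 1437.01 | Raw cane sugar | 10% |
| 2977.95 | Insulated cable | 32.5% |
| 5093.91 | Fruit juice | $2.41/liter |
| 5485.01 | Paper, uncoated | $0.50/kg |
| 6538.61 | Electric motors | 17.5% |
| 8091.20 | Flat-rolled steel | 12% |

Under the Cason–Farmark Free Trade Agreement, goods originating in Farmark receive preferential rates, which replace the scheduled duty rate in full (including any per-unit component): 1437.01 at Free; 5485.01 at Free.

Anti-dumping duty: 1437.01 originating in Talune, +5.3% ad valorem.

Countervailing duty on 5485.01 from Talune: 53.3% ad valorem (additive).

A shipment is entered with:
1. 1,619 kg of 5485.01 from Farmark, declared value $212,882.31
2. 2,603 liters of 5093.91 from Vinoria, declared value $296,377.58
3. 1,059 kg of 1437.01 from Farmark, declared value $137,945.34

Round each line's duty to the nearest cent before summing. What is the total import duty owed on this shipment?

$6,273.23

Line 1 (5485.01, Farmark, 1,619 kg, $212,882.31):
Base rate for 5485.01 is $0.50/kg.
Origin Farmark qualifies under the Cason–Farmark agreement and 5485.01 is covered: preferential rate Free applies instead.
The additional-duty order on 5485.01 targets Talune, not Farmark; it does not apply.
Duty = $212,882.31 × 0% = $0.00.
Line 2 (5093.91, Vinoria, 2,603 liters, $296,377.58):
Base rate for 5093.91 is $2.41/liter.
Duty = 2,603 × $2.41 = $6,273.23.
Line 3 (1437.01, Farmark, 1,059 kg, $137,945.34):
Base rate for 1437.01 is 10%.
Origin Farmark qualifies under the Cason–Farmark agreement and 1437.01 is covered: preferential rate Free applies instead.
The additional-duty order on 1437.01 targets Talune, not Farmark; it does not apply.
Duty = $137,945.34 × 0% = $0.00.
Total = $0.00 + $6,273.23 + $0.00 = $6,273.23.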